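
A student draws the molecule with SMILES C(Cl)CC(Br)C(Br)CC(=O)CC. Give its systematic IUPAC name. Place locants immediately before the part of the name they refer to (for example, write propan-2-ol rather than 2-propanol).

5,6-dibromo-8-chlorooctan-3-one

The longest carbon chain that includes the carbonyl has 8 carbons, so the parent hydride is octane.
The highest-priority functional group is a ketone (C=O on an internal carbon), so the name ends in -one.
Choose the numbering such that numbering from this end puts the carbonyl group at C-3 rather than C-6.
With this numbering: the carbonyl at C-3; bromo groups at C-5 and C-6; a chloro group at C-8.
Substituent prefixes are cited in alphabetical order (multiplying prefixes like di-/tri- are ignored for ordering).
The name is 5,6-dibromo-8-chlorooctan-3-one.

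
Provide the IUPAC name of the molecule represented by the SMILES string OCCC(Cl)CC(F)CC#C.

The longest carbon chain that includes the –OH group and the multiple bond has 8 carbons, so the parent hydride is octane.
An alcohol (–OH) is the principal characteristic group, giving the suffix -ol.
The chain contains a C≡C triple bond, so the unsaturation ending is -yne.
Number the chain so that numbering from this end puts the hydroxyl group at C-1 rather than C-8.
This places the hydroxyl at C-1; the triple bond between C-7 and C-8; a chloro group at C-3; a fluoro group at C-5.
Prefixes are listed alphabetically: chloro, fluoro.
Putting it together: 3-chloro-5-fluorooct-7-yn-1-ol.

3-chloro-5-fluorooct-7-yn-1-ol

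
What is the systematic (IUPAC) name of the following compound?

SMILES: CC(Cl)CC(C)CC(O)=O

5-chloro-3-methylhexanoic acid

Counting along the main chain through the –COOH group gives 6 carbons: the parent is hexane.
A carboxylic acid (terminal –COOH) is the principal characteristic group, giving the suffix -oic acid.
Choose the numbering such that the carboxylic acid carbon is C-1 by definition.
This places a chloro group at C-5; a methyl group at C-3.
Prefixes are listed alphabetically: chloro, methyl.
The name is 5-chloro-3-methylhexanoic acid.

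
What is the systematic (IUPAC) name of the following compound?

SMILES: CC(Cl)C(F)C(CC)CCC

2-chloro-4-ethyl-3-fluoroheptane

The longest carbon chain is 7 atoms: the parent is heptane.
The numbering direction is chosen so that the substituent locant set {2,3,4} is lower than {4,5,6} at the first point of difference.
With this numbering: a chloro group at C-2; an ethyl group at C-4; a fluoro group at C-3.
Prefixes are listed alphabetically: chloro, ethyl, fluoro.
The name is 2-chloro-4-ethyl-3-fluoroheptane.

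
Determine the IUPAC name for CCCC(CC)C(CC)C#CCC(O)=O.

5,6-diethylnon-3-ynoic acid

The longest chain bearing the –COOH group and the multiple bond is 9 carbons long (nonane).
A carboxylic acid (terminal –COOH) is the principal characteristic group, giving the suffix -oic acid.
There is one C≡C triple bond, indicated by the ending -yne.
The numbering direction is chosen so that the carboxylic acid carbon is C-1 by definition.
This places the triple bond between C-3 and C-4; ethyl groups at C-5 and C-6.
Assembling the pieces gives 5,6-diethylnon-3-ynoic acid.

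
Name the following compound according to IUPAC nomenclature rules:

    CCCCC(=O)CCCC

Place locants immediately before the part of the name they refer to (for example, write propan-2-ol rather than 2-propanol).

nonan-5-one

The longest carbon chain that includes the carbonyl has 9 carbons, so the parent hydride is nonane.
The principal characteristic group is a ketone (C=O on an internal carbon), named with the suffix -one.
The molecule is symmetric, so either numbering direction gives the same locants.
That gives the carbonyl at C-5.
The name is nonan-5-one.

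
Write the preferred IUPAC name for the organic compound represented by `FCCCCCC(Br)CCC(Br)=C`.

Counting along the main chain through the multiple bond gives 10 carbons: the parent is decane.
A C=C double bond in the chain gives the infix -ene-.
The numbering direction is chosen so that numbering from this end puts the double bond at C-1 rather than C-9.
With this numbering: the double bond between C-1 and C-2; bromo groups at C-2 and C-5; a fluoro group at C-10.
Substituent prefixes are cited in alphabetical order (multiplying prefixes like di-/tri- are ignored for ordering).
The name is 2,5-dibromo-10-fluorodec-1-ene.

2,5-dibromo-10-fluorodec-1-ene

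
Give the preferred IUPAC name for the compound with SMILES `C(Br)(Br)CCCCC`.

1,1-dibromohexane

The parent chain contains 6 carbons (hexane).
Choose the numbering such that the substituent locant set {1,1} is lower than {6,6} at the first point of difference.
That gives two bromo groups at C-1.
Putting it together: 1,1-dibromohexane.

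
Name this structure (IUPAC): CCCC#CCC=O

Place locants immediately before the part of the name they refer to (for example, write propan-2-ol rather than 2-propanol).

hept-3-ynal

The longest chain bearing the –CHO group and the multiple bond is 7 carbons long (heptane).
The highest-priority functional group is an aldehyde (terminal –CHO), so the name ends in -al.
The chain contains a C≡C triple bond, so the unsaturation ending is -yne.
Choose the numbering such that the aldehyde carbon is C-1 by definition.
That gives the triple bond between C-3 and C-4.
The name is hept-3-ynal.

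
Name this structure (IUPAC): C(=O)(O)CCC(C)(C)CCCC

The longest carbon chain that includes the –COOH group has 8 carbons, so the parent hydride is octane.
A carboxylic acid (terminal –COOH) is the principal characteristic group, giving the suffix -oic acid.
Number the chain so that the carboxylic acid carbon is C-1 by definition.
This places two methyl groups at C-4.
The name is 4,4-dimethyloctanoic acid.

4,4-dimethyloctanoic acid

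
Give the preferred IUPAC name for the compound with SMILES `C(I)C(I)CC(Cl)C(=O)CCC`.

The longest carbon chain that includes the carbonyl has 8 carbons, so the parent hydride is octane.
A ketone (C=O on an internal carbon) is the principal characteristic group, giving the suffix -one.
Number the chain so that numbering from this end puts the carbonyl group at C-4 rather than C-5.
This places the carbonyl at C-4; a chloro group at C-5; iodo groups at C-7 and C-8.
Substituent prefixes are cited in alphabetical order (multiplying prefixes like di-/tri- are ignored for ordering).
The name is 5-chloro-7,8-diiodooctan-4-one.

5-chloro-7,8-diiodooctan-4-one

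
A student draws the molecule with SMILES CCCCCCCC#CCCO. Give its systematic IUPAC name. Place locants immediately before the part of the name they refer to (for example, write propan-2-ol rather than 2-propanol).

The longest chain bearing the –OH group and the multiple bond is 11 carbons long (undecane).
The principal characteristic group is an alcohol (–OH), named with the suffix -ol.
A C≡C triple bond in the chain gives the infix -yne-.
Number the chain so that numbering from this end puts the hydroxyl group at C-1 rather than C-11.
That gives the hydroxyl at C-1; the triple bond between C-3 and C-4.
Assembling the pieces gives undec-3-yn-1-ol.

undec-3-yn-1-ol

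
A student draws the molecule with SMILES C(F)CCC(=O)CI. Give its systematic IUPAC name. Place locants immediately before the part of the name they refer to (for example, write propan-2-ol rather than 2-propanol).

5-fluoro-1-iodopentan-2-one

The longest chain bearing the carbonyl is 5 carbons long (pentane).
A ketone (C=O on an internal carbon) is the principal characteristic group, giving the suffix -one.
Choose the numbering such that numbering from this end puts the carbonyl group at C-2 rather than C-4.
With this numbering: the carbonyl at C-2; a fluoro group at C-5; an iodo group at C-1.
Prefixes are listed alphabetically: fluoro, iodo.
Assembling the pieces gives 5-fluoro-1-iodopentan-2-one.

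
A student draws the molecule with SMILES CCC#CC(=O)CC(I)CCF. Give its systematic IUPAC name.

The longest carbon chain that includes the carbonyl and the multiple bond has 9 carbons, so the parent hydride is nonane.
The principal characteristic group is a ketone (C=O on an internal carbon), named with the suffix -one.
The chain contains a C≡C triple bond, so the unsaturation ending is -yne.
Number the chain so that numbering from this end puts the triple bond at C-3 rather than C-6.
This places the carbonyl at C-5; the triple bond between C-3 and C-4; a fluoro group at C-9; an iodo group at C-7.
The substituents are ordered alphabetically, ignoring any di-/tri- multipliers.
The name is 9-fluoro-7-iodonon-3-yn-5-one.

9-fluoro-7-iodonon-3-yn-5-one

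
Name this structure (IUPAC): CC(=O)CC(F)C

The longest carbon chain that includes the carbonyl has 5 carbons, so the parent hydride is pentane.
The highest-priority functional group is a ketone (C=O on an internal carbon), so the name ends in -one.
Choose the numbering such that numbering from this end puts the carbonyl group at C-2 rather than C-4.
This places the carbonyl at C-2; a fluoro group at C-4.
Putting it together: 4-fluoropentan-2-one.

4-fluoropentan-2-one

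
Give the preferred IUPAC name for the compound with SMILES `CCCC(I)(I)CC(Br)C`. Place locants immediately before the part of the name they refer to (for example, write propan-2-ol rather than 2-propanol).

The longest continuous carbon chain has 7 atoms, so the parent hydride is heptane.
The numbering direction is chosen so that the substituent locant set {2,4,4} is lower than {4,4,6} at the first point of difference.
That gives a bromo group at C-2; two iodo groups at C-4.
The substituents are ordered alphabetically, ignoring any di-/tri- multipliers.
Assembling the pieces gives 2-bromo-4,4-diiodoheptane.

2-bromo-4,4-diiodoheptane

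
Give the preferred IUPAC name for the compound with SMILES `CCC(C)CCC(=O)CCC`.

The longest chain bearing the carbonyl is 9 carbons long (nonane).
A ketone (C=O on an internal carbon) is the principal characteristic group, giving the suffix -one.
The numbering direction is chosen so that numbering from this end puts the carbonyl group at C-4 rather than C-6.
With this numbering: the carbonyl at C-4; a methyl group at C-7.
Assembling the pieces gives 7-methylnonan-4-one.

7-methylnonan-4-one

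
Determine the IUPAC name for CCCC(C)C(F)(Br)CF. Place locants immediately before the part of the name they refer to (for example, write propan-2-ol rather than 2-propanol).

2-bromo-1,2-difluoro-3-methylhexane

The longest carbon chain is 6 atoms: the parent is hexane.
The numbering direction is chosen so that the substituent locant set {1,2,2,3} is lower than {4,5,5,6} at the first point of difference.
That gives a bromo group at C-2; fluoro groups at C-1 and C-2; a methyl group at C-3.
Substituent prefixes are cited in alphabetical order (multiplying prefixes like di-/tri- are ignored for ordering).
The name is 2-bromo-1,2-difluoro-3-methylhexane.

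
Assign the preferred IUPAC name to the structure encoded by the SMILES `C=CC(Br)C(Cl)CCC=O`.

The longest chain bearing the –CHO group and the multiple bond is 7 carbons long (heptane).
An aldehyde (terminal –CHO) is the principal characteristic group, giving the suffix -al.
There is one C=C double bond, indicated by the ending -ene.
Choose the numbering such that the aldehyde carbon is C-1 by definition.
This places the double bond between C-6 and C-7; a bromo group at C-5; a chloro group at C-4.
Substituent prefixes are cited in alphabetical order (multiplying prefixes like di-/tri- are ignored for ordering).
Assembling the pieces gives 5-bromo-4-chlorohept-6-enal.

5-bromo-4-chlorohept-6-enal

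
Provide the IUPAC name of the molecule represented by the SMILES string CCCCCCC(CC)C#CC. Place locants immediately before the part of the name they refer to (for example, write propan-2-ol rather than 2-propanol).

4-ethyldec-2-yne

Counting along the main chain through the multiple bond gives 10 carbons: the parent is decane.
A C≡C triple bond in the chain gives the infix -yne-.
Choose the numbering such that numbering from this end puts the triple bond at C-2 rather than C-8.
With this numbering: the triple bond between C-2 and C-3; an ethyl group at C-4.
The name is 4-ethyldec-2-yne.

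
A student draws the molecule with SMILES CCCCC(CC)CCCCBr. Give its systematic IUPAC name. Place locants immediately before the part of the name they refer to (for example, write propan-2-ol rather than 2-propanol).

1-bromo-5-ethylnonane

The longest carbon chain is 9 atoms: the parent is nonane.
The numbering direction is chosen so that the substituent locant set {1,5} is lower than {5,9} at the first point of difference.
That gives a bromo group at C-1; an ethyl group at C-5.
Prefixes are listed alphabetically: bromo, ethyl.
The name is 1-bromo-5-ethylnonane.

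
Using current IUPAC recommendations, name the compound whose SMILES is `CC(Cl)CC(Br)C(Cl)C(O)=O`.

3-bromo-2,5-dichlorohexanoic acid

The longest chain bearing the –COOH group is 6 carbons long (hexane).
A carboxylic acid (terminal –COOH) is the principal characteristic group, giving the suffix -oic acid.
Number the chain so that the carboxylic acid carbon is C-1 by definition.
This places a bromo group at C-3; chloro groups at C-2 and C-5.
Substituent prefixes are cited in alphabetical order (multiplying prefixes like di-/tri- are ignored for ordering).
Putting it together: 3-bromo-2,5-dichlorohexanoic acid.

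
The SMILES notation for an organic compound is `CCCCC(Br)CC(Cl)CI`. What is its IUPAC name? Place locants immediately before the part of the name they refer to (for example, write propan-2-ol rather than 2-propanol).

The longest carbon chain is 8 atoms: the parent is octane.
Number the chain so that the substituent locant set {1,2,4} is lower than {5,7,8} at the first point of difference.
With this numbering: a bromo group at C-4; a chloro group at C-2; an iodo group at C-1.
Prefixes are listed alphabetically: bromo, chloro, iodo.
Assembling the pieces gives 4-bromo-2-chloro-1-iodooctane.

4-bromo-2-chloro-1-iodooctane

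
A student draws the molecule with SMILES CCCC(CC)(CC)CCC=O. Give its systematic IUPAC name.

The longest carbon chain that includes the –CHO group has 7 carbons, so the parent hydride is heptane.
An aldehyde (terminal –CHO) is the principal characteristic group, giving the suffix -al.
The numbering direction is chosen so that the aldehyde carbon is C-1 by definition.
With this numbering: two ethyl groups at C-4.
Putting it together: 4,4-diethylheptanal.

4,4-diethylheptanal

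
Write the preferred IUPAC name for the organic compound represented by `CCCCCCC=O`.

heptanal

Counting along the main chain through the –CHO group gives 7 carbons: the parent is heptane.
The principal characteristic group is an aldehyde (terminal –CHO), named with the suffix -al.
Choose the numbering such that the aldehyde carbon is C-1 by definition.
The name is heptanal.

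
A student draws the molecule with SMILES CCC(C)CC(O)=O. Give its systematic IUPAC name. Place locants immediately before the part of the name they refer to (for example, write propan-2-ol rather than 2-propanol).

3-methylpentanoic acid

The longest chain bearing the –COOH group is 5 carbons long (pentane).
The principal characteristic group is a carboxylic acid (terminal –COOH), named with the suffix -oic acid.
Number the chain so that the carboxylic acid carbon is C-1 by definition.
This places a methyl group at C-3.
Putting it together: 3-methylpentanoic acid.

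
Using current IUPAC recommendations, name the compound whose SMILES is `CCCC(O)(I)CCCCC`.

The longest chain bearing the –OH group is 9 carbons long (nonane).
An alcohol (–OH) is the principal characteristic group, giving the suffix -ol.
Choose the numbering such that numbering from this end puts the hydroxyl group at C-4 rather than C-6.
That gives the hydroxyl at C-4; an iodo group at C-4.
Putting it together: 4-iodononan-4-ol.

4-iodononan-4-ol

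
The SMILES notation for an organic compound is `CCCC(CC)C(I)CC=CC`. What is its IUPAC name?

Counting along the main chain through the multiple bond gives 9 carbons: the parent is nonane.
A C=C double bond in the chain gives the infix -ene-.
The numbering direction is chosen so that numbering from this end puts the double bond at C-2 rather than C-7.
That gives the double bond between C-2 and C-3; an ethyl group at C-6; an iodo group at C-5.
Substituent prefixes are cited in alphabetical order (multiplying prefixes like di-/tri- are ignored for ordering).
The name is 6-ethyl-5-iodonon-2-ene.

6-ethyl-5-iodonon-2-ene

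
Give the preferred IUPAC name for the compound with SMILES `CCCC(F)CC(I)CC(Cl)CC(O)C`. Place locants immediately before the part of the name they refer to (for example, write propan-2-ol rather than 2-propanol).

4-chloro-8-fluoro-6-iodoundecan-2-ol

Counting along the main chain through the –OH group gives 11 carbons: the parent is undecane.
An alcohol (–OH) is the principal characteristic group, giving the suffix -ol.
The numbering direction is chosen so that numbering from this end puts the hydroxyl group at C-2 rather than C-10.
That gives the hydroxyl at C-2; a chloro group at C-4; a fluoro group at C-8; an iodo group at C-6.
Substituent prefixes are cited in alphabetical order (multiplying prefixes like di-/tri- are ignored for ordering).
The name is 4-chloro-8-fluoro-6-iodoundecan-2-ol.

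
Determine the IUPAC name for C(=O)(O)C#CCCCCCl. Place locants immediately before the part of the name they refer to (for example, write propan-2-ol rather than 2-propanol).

7-chlorohept-2-ynoic acid

The longest carbon chain that includes the –COOH group and the multiple bond has 7 carbons, so the parent hydride is heptane.
The principal characteristic group is a carboxylic acid (terminal –COOH), named with the suffix -oic acid.
A C≡C triple bond in the chain gives the infix -yne-.
Choose the numbering such that the carboxylic acid carbon is C-1 by definition.
That gives the triple bond between C-2 and C-3; a chloro group at C-7.
Putting it together: 7-chlorohept-2-ynoic acid.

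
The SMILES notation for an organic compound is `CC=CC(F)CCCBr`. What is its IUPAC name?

The longest carbon chain that includes the multiple bond has 7 carbons, so the parent hydride is heptane.
The chain contains a C=C double bond, so the unsaturation ending is -ene.
The numbering direction is chosen so that numbering from this end puts the double bond at C-2 rather than C-5.
That gives the double bond between C-2 and C-3; a bromo group at C-7; a fluoro group at C-4.
The substituents are ordered alphabetically, ignoring any di-/tri- multipliers.
Putting it together: 7-bromo-4-fluorohept-2-ene.

7-bromo-4-fluorohept-2-ene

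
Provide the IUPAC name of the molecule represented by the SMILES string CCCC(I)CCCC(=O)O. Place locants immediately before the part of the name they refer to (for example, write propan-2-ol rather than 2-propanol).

5-iodooctanoic acid

Counting along the main chain through the –COOH group gives 8 carbons: the parent is octane.
The principal characteristic group is a carboxylic acid (terminal –COOH), named with the suffix -oic acid.
Number the chain so that the carboxylic acid carbon is C-1 by definition.
With this numbering: an iodo group at C-5.
Putting it together: 5-iodooctanoic acid.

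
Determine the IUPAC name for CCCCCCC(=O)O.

heptanoic acid

The longest carbon chain that includes the –COOH group has 7 carbons, so the parent hydride is heptane.
A carboxylic acid (terminal –COOH) is the principal characteristic group, giving the suffix -oic acid.
Choose the numbering such that the carboxylic acid carbon is C-1 by definition.
The name is heptanoic acid.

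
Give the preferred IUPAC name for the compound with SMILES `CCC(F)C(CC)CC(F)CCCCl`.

The longest continuous carbon chain has 9 atoms, so the parent hydride is nonane.
Number the chain so that the substituent locant set {1,4,6,7} is lower than {3,4,6,9} at the first point of difference.
With this numbering: a chloro group at C-1; an ethyl group at C-6; fluoro groups at C-4 and C-7.
Prefixes are listed alphabetically: chloro, ethyl, fluoro.
Assembling the pieces gives 1-chloro-6-ethyl-4,7-difluorononane.

1-chloro-6-ethyl-4,7-difluorononane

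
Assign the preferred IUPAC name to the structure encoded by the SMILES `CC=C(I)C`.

2-iodobut-2-ene

Counting along the main chain through the multiple bond gives 4 carbons: the parent is butane.
The chain contains a C=C double bond, so the unsaturation ending is -ene.
Choose the numbering such that the substituent locant set {2} is lower than {3} at the first point of difference.
With this numbering: the double bond between C-2 and C-3; an iodo group at C-2.
Putting it together: 2-iodobut-2-ene.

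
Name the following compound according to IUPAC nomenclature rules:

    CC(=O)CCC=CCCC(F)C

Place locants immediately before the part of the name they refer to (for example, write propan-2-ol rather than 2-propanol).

The longest chain bearing the carbonyl and the multiple bond is 10 carbons long (decane).
The principal characteristic group is a ketone (C=O on an internal carbon), named with the suffix -one.
A C=C double bond in the chain gives the infix -ene-.
Number the chain so that numbering from this end puts the carbonyl group at C-2 rather than C-9.
That gives the carbonyl at C-2; the double bond between C-5 and C-6; a fluoro group at C-9.
The name is 9-fluorodec-5-en-2-one.

9-fluorodec-5-en-2-one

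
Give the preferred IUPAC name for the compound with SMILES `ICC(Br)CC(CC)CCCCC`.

The longest carbon chain is 9 atoms: the parent is nonane.
The numbering direction is chosen so that the substituent locant set {1,2,4} is lower than {6,8,9} at the first point of difference.
With this numbering: a bromo group at C-2; an ethyl group at C-4; an iodo group at C-1.
The substituents are ordered alphabetically, ignoring any di-/tri- multipliers.
The name is 2-bromo-4-ethyl-1-iodononane.

2-bromo-4-ethyl-1-iodononane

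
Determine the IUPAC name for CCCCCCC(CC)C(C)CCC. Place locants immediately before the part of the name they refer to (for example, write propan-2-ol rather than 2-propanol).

5-ethyl-4-methylundecane

The longest continuous carbon chain has 11 atoms, so the parent hydride is undecane.
Number the chain so that the substituent locant set {4,5} is lower than {7,8} at the first point of difference.
This places an ethyl group at C-5; a methyl group at C-4.
The substituents are ordered alphabetically, ignoring any di-/tri- multipliers.
The name is 5-ethyl-4-methylundecane.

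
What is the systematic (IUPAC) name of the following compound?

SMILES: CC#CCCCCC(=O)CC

The longest carbon chain that includes the carbonyl and the multiple bond has 10 carbons, so the parent hydride is decane.
The principal characteristic group is a ketone (C=O on an internal carbon), named with the suffix -one.
There is one C≡C triple bond, indicated by the ending -yne.
Number the chain so that numbering from this end puts the carbonyl group at C-3 rather than C-8.
This places the carbonyl at C-3; the triple bond between C-8 and C-9.
Assembling the pieces gives dec-8-yn-3-one.

dec-8-yn-3-one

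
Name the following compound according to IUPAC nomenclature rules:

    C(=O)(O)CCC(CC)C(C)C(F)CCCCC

The longest carbon chain that includes the –COOH group has 11 carbons, so the parent hydride is undecane.
The principal characteristic group is a carboxylic acid (terminal –COOH), named with the suffix -oic acid.
Number the chain so that the carboxylic acid carbon is C-1 by definition.
This places an ethyl group at C-4; a fluoro group at C-6; a methyl group at C-5.
The substituents are ordered alphabetically, ignoring any di-/tri- multipliers.
The name is 4-ethyl-6-fluoro-5-methylundecanoic acid.

4-ethyl-6-fluoro-5-methylundecanoic acid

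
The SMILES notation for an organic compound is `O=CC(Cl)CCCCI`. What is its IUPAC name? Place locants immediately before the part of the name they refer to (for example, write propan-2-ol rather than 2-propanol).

The longest chain bearing the –CHO group is 6 carbons long (hexane).
The highest-priority functional group is an aldehyde (terminal –CHO), so the name ends in -al.
Choose the numbering such that the aldehyde carbon is C-1 by definition.
That gives a chloro group at C-2; an iodo group at C-6.
Prefixes are listed alphabetically: chloro, iodo.
The name is 2-chloro-6-iodohexanal.

2-chloro-6-iodohexanal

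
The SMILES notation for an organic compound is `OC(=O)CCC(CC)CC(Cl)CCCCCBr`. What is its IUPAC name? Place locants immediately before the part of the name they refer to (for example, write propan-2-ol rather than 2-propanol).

11-bromo-6-chloro-4-ethylundecanoic acid

The longest chain bearing the –COOH group is 11 carbons long (undecane).
The principal characteristic group is a carboxylic acid (terminal –COOH), named with the suffix -oic acid.
Number the chain so that the carboxylic acid carbon is C-1 by definition.
This places a bromo group at C-11; a chloro group at C-6; an ethyl group at C-4.
Prefixes are listed alphabetically: bromo, chloro, ethyl.
Putting it together: 11-bromo-6-chloro-4-ethylundecanoic acid.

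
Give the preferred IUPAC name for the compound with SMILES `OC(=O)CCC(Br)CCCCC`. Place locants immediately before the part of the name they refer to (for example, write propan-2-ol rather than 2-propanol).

Counting along the main chain through the –COOH group gives 9 carbons: the parent is nonane.
The principal characteristic group is a carboxylic acid (terminal –COOH), named with the suffix -oic acid.
The numbering direction is chosen so that the carboxylic acid carbon is C-1 by definition.
This places a bromo group at C-4.
Assembling the pieces gives 4-bromononanoic acid.

4-bromononanoic acid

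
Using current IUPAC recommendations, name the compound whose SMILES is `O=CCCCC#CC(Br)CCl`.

The longest carbon chain that includes the –CHO group and the multiple bond has 8 carbons, so the parent hydride is octane.
The highest-priority functional group is an aldehyde (terminal –CHO), so the name ends in -al.
There is one C≡C triple bond, indicated by the ending -yne.
Number the chain so that the aldehyde carbon is C-1 by definition.
This places the triple bond between C-5 and C-6; a bromo group at C-7; a chloro group at C-8.
The substituents are ordered alphabetically, ignoring any di-/tri- multipliers.
The name is 7-bromo-8-chlorooct-5-ynal.

7-bromo-8-chlorooct-5-ynal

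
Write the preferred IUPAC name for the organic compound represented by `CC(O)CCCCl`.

The longest carbon chain that includes the –OH group has 5 carbons, so the parent hydride is pentane.
The highest-priority functional group is an alcohol (–OH), so the name ends in -ol.
Choose the numbering such that numbering from this end puts the hydroxyl group at C-2 rather than C-4.
That gives the hydroxyl at C-2; a chloro group at C-5.
Putting it together: 5-chloropentan-2-ol.

5-chloropentan-2-ol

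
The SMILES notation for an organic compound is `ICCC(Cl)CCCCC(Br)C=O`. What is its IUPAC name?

2-bromo-7-chloro-9-iodononanal

The longest carbon chain that includes the –CHO group has 9 carbons, so the parent hydride is nonane.
An aldehyde (terminal –CHO) is the principal characteristic group, giving the suffix -al.
Choose the numbering such that the aldehyde carbon is C-1 by definition.
With this numbering: a bromo group at C-2; a chloro group at C-7; an iodo group at C-9.
Prefixes are listed alphabetically: bromo, chloro, iodo.
Assembling the pieces gives 2-bromo-7-chloro-9-iodononanal.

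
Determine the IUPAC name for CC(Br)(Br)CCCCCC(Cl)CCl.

8,8-dibromo-1,2-dichlorononane

The parent chain contains 9 carbons (nonane).
The numbering direction is chosen so that the substituent locant set {1,2,8,8} is lower than {2,2,8,9} at the first point of difference.
With this numbering: two bromo groups at C-8; chloro groups at C-1 and C-2.
The substituents are ordered alphabetically, ignoring any di-/tri- multipliers.
Assembling the pieces gives 8,8-dibromo-1,2-dichlorononane.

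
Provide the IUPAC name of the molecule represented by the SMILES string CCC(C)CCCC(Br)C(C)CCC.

7-bromo-3,8-dimethylundecane

The longest carbon chain is 11 atoms: the parent is undecane.
Number the chain so that the substituent locant set {3,7,8} is lower than {4,5,9} at the first point of difference.
With this numbering: a bromo group at C-7; methyl groups at C-3 and C-8.
The substituents are ordered alphabetically, ignoring any di-/tri- multipliers.
Putting it together: 7-bromo-3,8-dimethylundecane.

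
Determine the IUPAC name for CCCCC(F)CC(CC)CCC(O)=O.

4-ethyl-6-fluorodecanoic acid

The longest carbon chain that includes the –COOH group has 10 carbons, so the parent hydride is decane.
A carboxylic acid (terminal –COOH) is the principal characteristic group, giving the suffix -oic acid.
The numbering direction is chosen so that the carboxylic acid carbon is C-1 by definition.
That gives an ethyl group at C-4; a fluoro group at C-6.
Prefixes are listed alphabetically: ethyl, fluoro.
Putting it together: 4-ethyl-6-fluorodecanoic acid.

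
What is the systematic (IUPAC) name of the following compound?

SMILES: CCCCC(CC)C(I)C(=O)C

4-ethyl-3-iodooctan-2-one

Counting along the main chain through the carbonyl gives 8 carbons: the parent is octane.
The highest-priority functional group is a ketone (C=O on an internal carbon), so the name ends in -one.
Number the chain so that numbering from this end puts the carbonyl group at C-2 rather than C-7.
That gives the carbonyl at C-2; an ethyl group at C-4; an iodo group at C-3.
Prefixes are listed alphabetically: ethyl, iodo.
Assembling the pieces gives 4-ethyl-3-iodooctan-2-one.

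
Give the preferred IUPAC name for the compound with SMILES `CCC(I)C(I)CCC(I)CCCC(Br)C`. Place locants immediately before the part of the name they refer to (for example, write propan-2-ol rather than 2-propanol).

2-bromo-6,9,10-triiodododecane

The longest continuous carbon chain has 12 atoms, so the parent hydride is dodecane.
The numbering direction is chosen so that the substituent locant set {2,6,9,10} is lower than {3,4,7,11} at the first point of difference.
With this numbering: a bromo group at C-2; iodo groups at C-6 and C-9 and C-10.
The substituents are ordered alphabetically, ignoring any di-/tri- multipliers.
The name is 2-bromo-6,9,10-triiodododecane.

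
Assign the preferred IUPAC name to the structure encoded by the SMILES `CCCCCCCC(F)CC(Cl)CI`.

The longest continuous carbon chain has 11 atoms, so the parent hydride is undecane.
Number the chain so that the substituent locant set {1,2,4} is lower than {8,10,11} at the first point of difference.
With this numbering: a chloro group at C-2; a fluoro group at C-4; an iodo group at C-1.
Prefixes are listed alphabetically: chloro, fluoro, iodo.
The name is 2-chloro-4-fluoro-1-iodoundecane.

2-chloro-4-fluoro-1-iodoundecane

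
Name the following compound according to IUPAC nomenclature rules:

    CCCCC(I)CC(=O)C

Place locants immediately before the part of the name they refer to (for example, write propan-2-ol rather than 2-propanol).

Counting along the main chain through the carbonyl gives 8 carbons: the parent is octane.
A ketone (C=O on an internal carbon) is the principal characteristic group, giving the suffix -one.
Choose the numbering such that numbering from this end puts the carbonyl group at C-2 rather than C-7.
That gives the carbonyl at C-2; an iodo group at C-4.
The name is 4-iodooctan-2-one.

4-iodooctan-2-one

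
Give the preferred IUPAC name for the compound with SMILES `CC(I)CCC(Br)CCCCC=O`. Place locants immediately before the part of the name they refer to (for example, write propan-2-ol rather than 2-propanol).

6-bromo-9-iododecanal

The longest carbon chain that includes the –CHO group has 10 carbons, so the parent hydride is decane.
The principal characteristic group is an aldehyde (terminal –CHO), named with the suffix -al.
Choose the numbering such that the aldehyde carbon is C-1 by definition.
That gives a bromo group at C-6; an iodo group at C-9.
The substituents are ordered alphabetically, ignoring any di-/tri- multipliers.
The name is 6-bromo-9-iododecanal.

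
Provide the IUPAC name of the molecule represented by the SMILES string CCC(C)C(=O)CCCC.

3-methyloctan-4-one

The longest chain bearing the carbonyl is 8 carbons long (octane).
A ketone (C=O on an internal carbon) is the principal characteristic group, giving the suffix -one.
The numbering direction is chosen so that numbering from this end puts the carbonyl group at C-4 rather than C-5.
This places the carbonyl at C-4; a methyl group at C-3.
Assembling the pieces gives 3-methyloctan-4-one.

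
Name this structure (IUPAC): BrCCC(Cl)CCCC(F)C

1-bromo-3-chloro-7-fluorooctane

The longest carbon chain is 8 atoms: the parent is octane.
Choose the numbering such that the substituent locant set {1,3,7} is lower than {2,6,8} at the first point of difference.
This places a bromo group at C-1; a chloro group at C-3; a fluoro group at C-7.
Prefixes are listed alphabetically: bromo, chloro, fluoro.
Assembling the pieces gives 1-bromo-3-chloro-7-fluorooctane.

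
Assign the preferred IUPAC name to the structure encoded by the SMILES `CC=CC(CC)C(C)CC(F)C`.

4-ethyl-7-fluoro-5-methyloct-2-ene

Counting along the main chain through the multiple bond gives 8 carbons: the parent is octane.
The chain contains a C=C double bond, so the unsaturation ending is -ene.
The numbering direction is chosen so that numbering from this end puts the double bond at C-2 rather than C-6.
That gives the double bond between C-2 and C-3; an ethyl group at C-4; a fluoro group at C-7; a methyl group at C-5.
Substituent prefixes are cited in alphabetical order (multiplying prefixes like di-/tri- are ignored for ordering).
The name is 4-ethyl-7-fluoro-5-methyloct-2-ene.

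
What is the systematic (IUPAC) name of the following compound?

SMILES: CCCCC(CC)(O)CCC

4-ethyloctan-4-ol

The longest carbon chain that includes the –OH group has 8 carbons, so the parent hydride is octane.
The principal characteristic group is an alcohol (–OH), named with the suffix -ol.
Choose the numbering such that numbering from this end puts the hydroxyl group at C-4 rather than C-5.
This places the hydroxyl at C-4; an ethyl group at C-4.
Putting it together: 4-ethyloctan-4-ol.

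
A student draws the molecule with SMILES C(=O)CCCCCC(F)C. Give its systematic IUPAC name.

Counting along the main chain through the –CHO group gives 8 carbons: the parent is octane.
The principal characteristic group is an aldehyde (terminal –CHO), named with the suffix -al.
Choose the numbering such that the aldehyde carbon is C-1 by definition.
This places a fluoro group at C-7.
The name is 7-fluorooctanal.

7-fluorooctanal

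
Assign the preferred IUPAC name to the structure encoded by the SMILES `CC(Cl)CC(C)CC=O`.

The longest chain bearing the –CHO group is 6 carbons long (hexane).
The highest-priority functional group is an aldehyde (terminal –CHO), so the name ends in -al.
The numbering direction is chosen so that the aldehyde carbon is C-1 by definition.
This places a chloro group at C-5; a methyl group at C-3.
Substituent prefixes are cited in alphabetical order (multiplying prefixes like di-/tri- are ignored for ordering).
Putting it together: 5-chloro-3-methylhexanal.

5-chloro-3-methylhexanal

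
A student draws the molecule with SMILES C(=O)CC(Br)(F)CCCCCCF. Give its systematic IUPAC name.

The longest chain bearing the –CHO group is 9 carbons long (nonane).
The highest-priority functional group is an aldehyde (terminal –CHO), so the name ends in -al.
The numbering direction is chosen so that the aldehyde carbon is C-1 by definition.
With this numbering: a bromo group at C-3; fluoro groups at C-3 and C-9.
Substituent prefixes are cited in alphabetical order (multiplying prefixes like di-/tri- are ignored for ordering).
Assembling the pieces gives 3-bromo-3,9-difluorononanal.

3-bromo-3,9-difluorononanal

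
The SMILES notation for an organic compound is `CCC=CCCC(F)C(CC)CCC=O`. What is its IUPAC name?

Counting along the main chain through the –CHO group and the multiple bond gives 11 carbons: the parent is undecane.
The highest-priority functional group is an aldehyde (terminal –CHO), so the name ends in -al.
There is one C=C double bond, indicated by the ending -ene.
Number the chain so that the aldehyde carbon is C-1 by definition.
With this numbering: the double bond between C-8 and C-9; an ethyl group at C-4; a fluoro group at C-5.
Prefixes are listed alphabetically: ethyl, fluoro.
The name is 4-ethyl-5-fluoroundec-8-enal.

4-ethyl-5-fluoroundec-8-enal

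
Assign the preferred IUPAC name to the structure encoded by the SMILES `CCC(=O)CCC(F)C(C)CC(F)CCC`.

The longest carbon chain that includes the carbonyl has 12 carbons, so the parent hydride is dodecane.
A ketone (C=O on an internal carbon) is the principal characteristic group, giving the suffix -one.
Number the chain so that numbering from this end puts the carbonyl group at C-3 rather than C-10.
That gives the carbonyl at C-3; fluoro groups at C-6 and C-9; a methyl group at C-7.
Prefixes are listed alphabetically: fluoro, methyl.
Assembling the pieces gives 6,9-difluoro-7-methyldodecan-3-one.

6,9-difluoro-7-methyldodecan-3-one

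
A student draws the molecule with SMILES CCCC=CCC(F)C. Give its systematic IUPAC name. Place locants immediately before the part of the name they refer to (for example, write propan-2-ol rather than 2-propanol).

Counting along the main chain through the multiple bond gives 8 carbons: the parent is octane.
A C=C double bond in the chain gives the infix -ene-.
Number the chain so that the substituent locant set {2} is lower than {7} at the first point of difference.
That gives the double bond between C-4 and C-5; a fluoro group at C-2.
Assembling the pieces gives 2-fluorooct-4-ene.

2-fluorooct-4-ene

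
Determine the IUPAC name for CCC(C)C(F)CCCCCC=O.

The longest carbon chain that includes the –CHO group has 10 carbons, so the parent hydride is decane.
The principal characteristic group is an aldehyde (terminal –CHO), named with the suffix -al.
Choose the numbering such that the aldehyde carbon is C-1 by definition.
With this numbering: a fluoro group at C-7; a methyl group at C-8.
Prefixes are listed alphabetically: fluoro, methyl.
Putting it together: 7-fluoro-8-methyldecanal.

7-fluoro-8-methyldecanal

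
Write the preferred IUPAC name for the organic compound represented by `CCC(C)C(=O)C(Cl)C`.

2-chloro-4-methylhexan-3-one

The longest chain bearing the carbonyl is 6 carbons long (hexane).
The highest-priority functional group is a ketone (C=O on an internal carbon), so the name ends in -one.
The numbering direction is chosen so that numbering from this end puts the carbonyl group at C-3 rather than C-4.
This places the carbonyl at C-3; a chloro group at C-2; a methyl group at C-4.
Prefixes are listed alphabetically: chloro, methyl.
The name is 2-chloro-4-methylhexan-3-one.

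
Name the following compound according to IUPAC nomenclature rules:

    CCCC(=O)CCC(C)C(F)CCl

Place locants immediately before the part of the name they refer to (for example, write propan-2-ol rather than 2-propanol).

The longest chain bearing the carbonyl is 9 carbons long (nonane).
The highest-priority functional group is a ketone (C=O on an internal carbon), so the name ends in -one.
Choose the numbering such that numbering from this end puts the carbonyl group at C-4 rather than C-6.
With this numbering: the carbonyl at C-4; a chloro group at C-9; a fluoro group at C-8; a methyl group at C-7.
Prefixes are listed alphabetically: chloro, fluoro, methyl.
The name is 9-chloro-8-fluoro-7-methylnonan-4-one.

9-chloro-8-fluoro-7-methylnonan-4-one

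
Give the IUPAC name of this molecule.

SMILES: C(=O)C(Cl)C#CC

2-chloropent-3-ynal

The longest chain bearing the –CHO group and the multiple bond is 5 carbons long (pentane).
An aldehyde (terminal –CHO) is the principal characteristic group, giving the suffix -al.
The chain contains a C≡C triple bond, so the unsaturation ending is -yne.
Choose the numbering such that the aldehyde carbon is C-1 by definition.
This places the triple bond between C-3 and C-4; a chloro group at C-2.
Assembling the pieces gives 2-chloropent-3-ynal.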